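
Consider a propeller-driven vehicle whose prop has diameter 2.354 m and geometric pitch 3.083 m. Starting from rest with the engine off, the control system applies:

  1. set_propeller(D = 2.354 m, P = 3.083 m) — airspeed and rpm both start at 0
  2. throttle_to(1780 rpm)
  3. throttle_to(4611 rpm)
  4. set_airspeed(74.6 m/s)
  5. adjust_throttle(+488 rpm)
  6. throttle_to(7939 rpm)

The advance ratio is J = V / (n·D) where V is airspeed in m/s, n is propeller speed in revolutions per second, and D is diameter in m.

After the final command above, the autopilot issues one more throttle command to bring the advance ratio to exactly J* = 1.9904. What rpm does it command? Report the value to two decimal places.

set_propeller: D = 2.354 m, P = 3.083 m (p = P/D = 1.309686); state ← (V=0, rpm=0)
throttle_to(1780): rpm ← 1780
throttle_to(4611): rpm ← 4611
set_airspeed(74.6): V ← 74.6 m/s
adjust_throttle(+488): rpm ← 4611 +488 = 5099
throttle_to(7939): rpm ← 7939
final state: V = 74.6 m/s, rpm = 7939 → n = rpm/60 = 132.316667 rev/s
target J* = 1.9904; solve J* = V/(n·D) for n: n = V/(J*·D) = 74.6/(1.9904 × 2.354) = 15.921794 rev/s
rpm = 60·n = 955.307652

rpm = 955.31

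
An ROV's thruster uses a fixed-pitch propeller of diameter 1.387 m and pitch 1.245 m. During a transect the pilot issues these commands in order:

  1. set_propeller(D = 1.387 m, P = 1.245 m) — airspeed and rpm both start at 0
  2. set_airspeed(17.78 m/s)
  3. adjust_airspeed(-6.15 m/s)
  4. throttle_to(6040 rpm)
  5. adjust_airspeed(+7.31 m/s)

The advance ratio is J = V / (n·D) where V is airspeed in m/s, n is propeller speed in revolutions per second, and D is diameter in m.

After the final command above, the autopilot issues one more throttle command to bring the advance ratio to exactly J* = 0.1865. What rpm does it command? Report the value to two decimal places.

set_propeller: D = 1.387 m, P = 1.245 m (p = P/D = 0.897621); state ← (V=0, rpm=0)
set_airspeed(17.78): V ← 17.78 m/s
adjust_airspeed(-6.15): V ← 17.78 -6.15 = 11.63 m/s
throttle_to(6040): rpm ← 6040
adjust_airspeed(+7.31): V ← 11.63 +7.31 = 18.94 m/s
final state: V = 18.94 m/s, rpm = 6040 → n = rpm/60 = 100.666667 rev/s
target J* = 0.1865; solve J* = V/(n·D) for n: n = V/(J*·D) = 18.94/(0.1865 × 1.387) = 73.219149 rev/s
rpm = 60·n = 4393.148945

rpm = 4393.15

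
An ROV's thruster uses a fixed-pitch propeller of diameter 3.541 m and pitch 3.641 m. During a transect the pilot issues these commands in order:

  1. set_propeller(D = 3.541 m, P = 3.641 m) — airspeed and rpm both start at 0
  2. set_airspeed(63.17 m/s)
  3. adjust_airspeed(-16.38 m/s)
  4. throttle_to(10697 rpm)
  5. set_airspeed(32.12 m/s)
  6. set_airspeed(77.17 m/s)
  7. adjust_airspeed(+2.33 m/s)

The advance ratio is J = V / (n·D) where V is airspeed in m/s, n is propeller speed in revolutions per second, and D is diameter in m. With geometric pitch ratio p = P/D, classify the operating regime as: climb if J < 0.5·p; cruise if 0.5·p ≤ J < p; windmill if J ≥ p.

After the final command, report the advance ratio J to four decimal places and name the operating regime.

set_propeller: D = 3.541 m, P = 3.641 m (p = P/D = 1.028241); state ← (V=0, rpm=0)
set_airspeed(63.17): V ← 63.17 m/s
adjust_airspeed(-16.38): V ← 63.17 -16.38 = 46.79 m/s
throttle_to(10697): rpm ← 10697
set_airspeed(32.12): V ← 32.12 m/s
set_airspeed(77.17): V ← 77.17 m/s
adjust_airspeed(+2.33): V ← 77.17 +2.33 = 79.5 m/s
final state: V = 79.5 m/s, rpm = 10697 → n = rpm/60 = 178.283333 rev/s
J = V / (n·D) = 79.5 / (178.283333 × 3.541) = 0.125930
regime bands: climb J<0.5141 | cruise [0.5141, 1.0282) | windmill J≥1.0282
J = 0.1259 → climb

J = 0.1259, regime = climb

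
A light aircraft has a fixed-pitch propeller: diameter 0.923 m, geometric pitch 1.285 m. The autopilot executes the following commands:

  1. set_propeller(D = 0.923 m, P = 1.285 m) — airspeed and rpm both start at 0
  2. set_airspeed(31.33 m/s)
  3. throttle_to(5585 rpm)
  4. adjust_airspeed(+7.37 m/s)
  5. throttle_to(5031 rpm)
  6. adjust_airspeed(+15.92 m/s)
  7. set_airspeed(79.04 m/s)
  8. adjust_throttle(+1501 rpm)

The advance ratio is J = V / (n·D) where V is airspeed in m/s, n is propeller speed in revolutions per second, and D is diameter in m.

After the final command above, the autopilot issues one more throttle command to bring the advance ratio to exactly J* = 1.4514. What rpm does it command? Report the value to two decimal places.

rpm = 3540.05

set_propeller: D = 0.923 m, P = 1.285 m (p = P/D = 1.392199); state ← (V=0, rpm=0)
set_airspeed(31.33): V ← 31.33 m/s
throttle_to(5585): rpm ← 5585
adjust_airspeed(+7.37): V ← 31.33 +7.37 = 38.7 m/s
throttle_to(5031): rpm ← 5031
adjust_airspeed(+15.92): V ← 38.7 +15.92 = 54.62 m/s
set_airspeed(79.04): V ← 79.04 m/s
adjust_throttle(+1501): rpm ← 5031 +1501 = 6532
final state: V = 79.04 m/s, rpm = 6532 → n = rpm/60 = 108.866667 rev/s
target J* = 1.4514; solve J* = V/(n·D) for n: n = V/(J*·D) = 79.04/(1.4514 × 0.923) = 59.000829 rev/s
rpm = 60·n = 3540.049724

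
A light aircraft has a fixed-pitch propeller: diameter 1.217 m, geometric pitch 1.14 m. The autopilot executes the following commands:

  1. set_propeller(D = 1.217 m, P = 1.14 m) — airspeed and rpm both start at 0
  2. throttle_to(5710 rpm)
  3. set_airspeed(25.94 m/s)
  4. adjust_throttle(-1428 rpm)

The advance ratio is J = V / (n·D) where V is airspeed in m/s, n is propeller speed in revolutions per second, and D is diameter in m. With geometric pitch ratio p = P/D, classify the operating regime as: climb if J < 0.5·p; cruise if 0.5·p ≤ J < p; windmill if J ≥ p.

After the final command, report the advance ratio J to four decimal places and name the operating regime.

set_propeller: D = 1.217 m, P = 1.14 m (p = P/D = 0.936730); state ← (V=0, rpm=0)
throttle_to(5710): rpm ← 5710
set_airspeed(25.94): V ← 25.94 m/s
adjust_throttle(-1428): rpm ← 5710 -1428 = 4282
final state: V = 25.94 m/s, rpm = 4282 → n = rpm/60 = 71.366667 rev/s
J = V / (n·D) = 25.94 / (71.366667 × 1.217) = 0.298665
regime bands: climb J<0.4684 | cruise [0.4684, 0.9367) | windmill J≥0.9367
J = 0.2987 → climb

J = 0.2987, regime = climb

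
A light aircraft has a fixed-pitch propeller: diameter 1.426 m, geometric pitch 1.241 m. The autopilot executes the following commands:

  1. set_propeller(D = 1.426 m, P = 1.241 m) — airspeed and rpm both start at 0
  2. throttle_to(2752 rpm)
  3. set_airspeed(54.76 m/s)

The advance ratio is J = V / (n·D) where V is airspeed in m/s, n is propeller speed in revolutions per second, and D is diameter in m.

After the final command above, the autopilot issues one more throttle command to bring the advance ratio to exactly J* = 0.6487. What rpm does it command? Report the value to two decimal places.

rpm = 3551.82

set_propeller: D = 1.426 m, P = 1.241 m (p = P/D = 0.870266); state ← (V=0, rpm=0)
throttle_to(2752): rpm ← 2752
set_airspeed(54.76): V ← 54.76 m/s
final state: V = 54.76 m/s, rpm = 2752 → n = rpm/60 = 45.866667 rev/s
target J* = 0.6487; solve J* = V/(n·D) for n: n = V/(J*·D) = 54.76/(0.6487 × 1.426) = 59.197043 rev/s
rpm = 60·n = 3551.822601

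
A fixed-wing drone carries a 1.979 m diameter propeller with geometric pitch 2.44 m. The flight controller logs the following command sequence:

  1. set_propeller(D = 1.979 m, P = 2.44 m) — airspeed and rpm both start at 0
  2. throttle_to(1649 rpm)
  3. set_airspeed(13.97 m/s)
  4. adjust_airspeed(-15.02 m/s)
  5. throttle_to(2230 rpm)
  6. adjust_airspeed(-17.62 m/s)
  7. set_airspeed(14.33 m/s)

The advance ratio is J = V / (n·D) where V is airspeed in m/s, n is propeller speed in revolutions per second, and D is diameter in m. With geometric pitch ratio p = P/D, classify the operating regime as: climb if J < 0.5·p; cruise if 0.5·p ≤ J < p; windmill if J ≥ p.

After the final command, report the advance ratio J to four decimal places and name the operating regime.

J = 0.1948, regime = climb

set_propeller: D = 1.979 m, P = 2.44 m (p = P/D = 1.232946); state ← (V=0, rpm=0)
throttle_to(1649): rpm ← 1649
set_airspeed(13.97): V ← 13.97 m/s
adjust_airspeed(-15.02): V ← 13.97 -15.02 = -1.05 m/s
throttle_to(2230): rpm ← 2230
adjust_airspeed(-17.62): V ← -1.05 -17.62 = -18.67 m/s
set_airspeed(14.33): V ← 14.33 m/s
final state: V = 14.33 m/s, rpm = 2230 → n = rpm/60 = 37.166667 rev/s
J = V / (n·D) = 14.33 / (37.166667 × 1.979) = 0.194826
regime bands: climb J<0.6165 | cruise [0.6165, 1.2329) | windmill J≥1.2329
J = 0.1948 → climb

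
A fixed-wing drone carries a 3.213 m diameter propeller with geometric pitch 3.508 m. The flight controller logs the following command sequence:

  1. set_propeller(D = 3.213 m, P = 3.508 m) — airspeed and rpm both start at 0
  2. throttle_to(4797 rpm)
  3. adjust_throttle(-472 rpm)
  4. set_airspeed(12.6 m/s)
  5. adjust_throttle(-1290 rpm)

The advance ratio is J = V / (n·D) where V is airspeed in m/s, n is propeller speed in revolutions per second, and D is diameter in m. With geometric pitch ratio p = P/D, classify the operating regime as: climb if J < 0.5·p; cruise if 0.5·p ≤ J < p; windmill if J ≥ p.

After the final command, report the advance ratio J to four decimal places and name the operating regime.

set_propeller: D = 3.213 m, P = 3.508 m (p = P/D = 1.091815); state ← (V=0, rpm=0)
throttle_to(4797): rpm ← 4797
adjust_throttle(-472): rpm ← 4797 -472 = 4325
set_airspeed(12.6): V ← 12.6 m/s
adjust_throttle(-1290): rpm ← 4325 -1290 = 3035
final state: V = 12.6 m/s, rpm = 3035 → n = rpm/60 = 50.583333 rev/s
J = V / (n·D) = 12.6 / (50.583333 × 3.213) = 0.077527
regime bands: climb J<0.5459 | cruise [0.5459, 1.0918) | windmill J≥1.0918
J = 0.0775 → climb

J = 0.0775, regime = climb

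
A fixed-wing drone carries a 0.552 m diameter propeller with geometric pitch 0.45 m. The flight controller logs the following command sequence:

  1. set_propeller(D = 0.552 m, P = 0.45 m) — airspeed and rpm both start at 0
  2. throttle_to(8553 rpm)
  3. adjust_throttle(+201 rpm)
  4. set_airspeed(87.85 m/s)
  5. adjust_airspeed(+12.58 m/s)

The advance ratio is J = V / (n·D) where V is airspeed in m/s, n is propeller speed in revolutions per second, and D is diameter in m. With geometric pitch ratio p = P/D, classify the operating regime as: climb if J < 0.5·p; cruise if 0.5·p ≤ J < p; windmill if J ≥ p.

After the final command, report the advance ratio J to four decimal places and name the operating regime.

set_propeller: D = 0.552 m, P = 0.45 m (p = P/D = 0.815217); state ← (V=0, rpm=0)
throttle_to(8553): rpm ← 8553
adjust_throttle(+201): rpm ← 8553 +201 = 8754
set_airspeed(87.85): V ← 87.85 m/s
adjust_airspeed(+12.58): V ← 87.85 +12.58 = 100.43 m/s
final state: V = 100.43 m/s, rpm = 8754 → n = rpm/60 = 145.900000 rev/s
J = V / (n·D) = 100.43 / (145.900000 × 0.552) = 1.247008
regime bands: climb J<0.4076 | cruise [0.4076, 0.8152) | windmill J≥0.8152
J = 1.2470 → windmill

J = 1.2470, regime = windmill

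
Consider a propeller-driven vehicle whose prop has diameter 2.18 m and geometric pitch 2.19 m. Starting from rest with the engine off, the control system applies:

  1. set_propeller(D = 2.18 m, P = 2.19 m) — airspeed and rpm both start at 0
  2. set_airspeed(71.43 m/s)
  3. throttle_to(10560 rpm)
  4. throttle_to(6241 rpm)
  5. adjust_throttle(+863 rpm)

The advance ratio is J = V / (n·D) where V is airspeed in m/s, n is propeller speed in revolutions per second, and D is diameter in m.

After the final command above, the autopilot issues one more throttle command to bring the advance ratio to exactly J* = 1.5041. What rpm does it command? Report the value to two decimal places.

set_propeller: D = 2.18 m, P = 2.19 m (p = P/D = 1.004587); state ← (V=0, rpm=0)
set_airspeed(71.43): V ← 71.43 m/s
throttle_to(10560): rpm ← 10560
throttle_to(6241): rpm ← 6241
adjust_throttle(+863): rpm ← 6241 +863 = 7104
final state: V = 71.43 m/s, rpm = 7104 → n = rpm/60 = 118.400000 rev/s
target J* = 1.5041; solve J* = V/(n·D) for n: n = V/(J*·D) = 71.43/(1.5041 × 2.18) = 21.784492 rev/s
rpm = 60·n = 1307.069545

rpm = 1307.07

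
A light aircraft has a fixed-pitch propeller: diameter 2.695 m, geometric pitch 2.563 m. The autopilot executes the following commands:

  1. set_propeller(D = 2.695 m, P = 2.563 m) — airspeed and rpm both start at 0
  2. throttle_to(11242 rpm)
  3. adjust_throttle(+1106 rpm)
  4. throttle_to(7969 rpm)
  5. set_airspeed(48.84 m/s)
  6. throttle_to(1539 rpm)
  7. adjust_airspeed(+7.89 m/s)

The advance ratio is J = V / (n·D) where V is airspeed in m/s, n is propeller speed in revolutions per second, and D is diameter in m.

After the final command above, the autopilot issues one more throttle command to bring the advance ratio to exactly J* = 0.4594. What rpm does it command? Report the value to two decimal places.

rpm = 2749.25

set_propeller: D = 2.695 m, P = 2.563 m (p = P/D = 0.951020); state ← (V=0, rpm=0)
throttle_to(11242): rpm ← 11242
adjust_throttle(+1106): rpm ← 11242 +1106 = 12348
throttle_to(7969): rpm ← 7969
set_airspeed(48.84): V ← 48.84 m/s
throttle_to(1539): rpm ← 1539
adjust_airspeed(+7.89): V ← 48.84 +7.89 = 56.73 m/s
final state: V = 56.73 m/s, rpm = 1539 → n = rpm/60 = 25.650000 rev/s
target J* = 0.4594; solve J* = V/(n·D) for n: n = V/(J*·D) = 56.73/(0.4594 × 2.695) = 45.820838 rev/s
rpm = 60·n = 2749.250252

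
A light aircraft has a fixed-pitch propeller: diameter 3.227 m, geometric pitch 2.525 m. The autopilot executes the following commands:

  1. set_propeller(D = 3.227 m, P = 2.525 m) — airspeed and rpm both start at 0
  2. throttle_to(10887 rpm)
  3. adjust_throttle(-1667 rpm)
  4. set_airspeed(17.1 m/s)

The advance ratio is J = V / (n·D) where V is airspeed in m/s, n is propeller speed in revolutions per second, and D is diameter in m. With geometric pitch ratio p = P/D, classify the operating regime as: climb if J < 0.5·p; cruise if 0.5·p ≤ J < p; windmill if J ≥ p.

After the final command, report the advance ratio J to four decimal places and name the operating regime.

J = 0.0345, regime = climb

set_propeller: D = 3.227 m, P = 2.525 m (p = P/D = 0.782460); state ← (V=0, rpm=0)
throttle_to(10887): rpm ← 10887
adjust_throttle(-1667): rpm ← 10887 -1667 = 9220
set_airspeed(17.1): V ← 17.1 m/s
final state: V = 17.1 m/s, rpm = 9220 → n = rpm/60 = 153.666667 rev/s
J = V / (n·D) = 17.1 / (153.666667 × 3.227) = 0.034484
regime bands: climb J<0.3912 | cruise [0.3912, 0.7825) | windmill J≥0.7825
J = 0.0345 → climb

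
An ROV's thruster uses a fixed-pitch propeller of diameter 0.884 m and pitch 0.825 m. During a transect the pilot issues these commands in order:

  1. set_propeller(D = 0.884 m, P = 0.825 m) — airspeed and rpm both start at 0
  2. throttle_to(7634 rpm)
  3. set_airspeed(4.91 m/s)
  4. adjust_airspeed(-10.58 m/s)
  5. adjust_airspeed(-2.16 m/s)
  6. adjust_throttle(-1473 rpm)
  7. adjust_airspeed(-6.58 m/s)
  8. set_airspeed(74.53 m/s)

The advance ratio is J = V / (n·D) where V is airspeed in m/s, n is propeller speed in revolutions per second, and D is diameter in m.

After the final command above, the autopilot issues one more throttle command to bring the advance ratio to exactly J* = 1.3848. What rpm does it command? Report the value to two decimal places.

rpm = 3652.94

set_propeller: D = 0.884 m, P = 0.825 m (p = P/D = 0.933258); state ← (V=0, rpm=0)
throttle_to(7634): rpm ← 7634
set_airspeed(4.91): V ← 4.91 m/s
adjust_airspeed(-10.58): V ← 4.91 -10.58 = -5.67 m/s
adjust_airspeed(-2.16): V ← -5.67 -2.16 = -7.83 m/s
adjust_throttle(-1473): rpm ← 7634 -1473 = 6161
adjust_airspeed(-6.58): V ← -7.83 -6.58 = -14.41 m/s
set_airspeed(74.53): V ← 74.53 m/s
final state: V = 74.53 m/s, rpm = 6161 → n = rpm/60 = 102.683333 rev/s
target J* = 1.3848; solve J* = V/(n·D) for n: n = V/(J*·D) = 74.53/(1.3848 × 0.884) = 60.882405 rev/s
rpm = 60·n = 3652.944313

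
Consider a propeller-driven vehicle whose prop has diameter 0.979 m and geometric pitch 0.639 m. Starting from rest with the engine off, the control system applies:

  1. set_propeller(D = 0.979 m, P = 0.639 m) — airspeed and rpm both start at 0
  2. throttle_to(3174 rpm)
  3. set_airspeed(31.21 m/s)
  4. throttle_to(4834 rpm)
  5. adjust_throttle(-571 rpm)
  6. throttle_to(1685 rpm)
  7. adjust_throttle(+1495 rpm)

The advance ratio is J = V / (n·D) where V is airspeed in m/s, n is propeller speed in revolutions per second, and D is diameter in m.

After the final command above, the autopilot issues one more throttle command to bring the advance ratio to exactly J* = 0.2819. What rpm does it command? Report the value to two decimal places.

rpm = 6785.27

set_propeller: D = 0.979 m, P = 0.639 m (p = P/D = 0.652707); state ← (V=0, rpm=0)
throttle_to(3174): rpm ← 3174
set_airspeed(31.21): V ← 31.21 m/s
throttle_to(4834): rpm ← 4834
adjust_throttle(-571): rpm ← 4834 -571 = 4263
throttle_to(1685): rpm ← 1685
adjust_throttle(+1495): rpm ← 1685 +1495 = 3180
final state: V = 31.21 m/s, rpm = 3180 → n = rpm/60 = 53.000000 rev/s
target J* = 0.2819; solve J* = V/(n·D) for n: n = V/(J*·D) = 31.21/(0.2819 × 0.979) = 113.087864 rev/s
rpm = 60·n = 6785.271837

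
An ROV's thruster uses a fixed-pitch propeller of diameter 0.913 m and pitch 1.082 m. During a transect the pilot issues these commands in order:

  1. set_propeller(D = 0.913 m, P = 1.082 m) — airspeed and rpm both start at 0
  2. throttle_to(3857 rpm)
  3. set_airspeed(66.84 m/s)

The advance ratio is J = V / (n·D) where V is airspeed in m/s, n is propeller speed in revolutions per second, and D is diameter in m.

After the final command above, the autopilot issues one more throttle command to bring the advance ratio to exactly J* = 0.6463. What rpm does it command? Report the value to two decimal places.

set_propeller: D = 0.913 m, P = 1.082 m (p = P/D = 1.185104); state ← (V=0, rpm=0)
throttle_to(3857): rpm ← 3857
set_airspeed(66.84): V ← 66.84 m/s
final state: V = 66.84 m/s, rpm = 3857 → n = rpm/60 = 64.283333 rev/s
target J* = 0.6463; solve J* = V/(n·D) for n: n = V/(J*·D) = 66.84/(0.6463 × 0.913) = 113.274331 rev/s
rpm = 60·n = 6796.459889

rpm = 6796.46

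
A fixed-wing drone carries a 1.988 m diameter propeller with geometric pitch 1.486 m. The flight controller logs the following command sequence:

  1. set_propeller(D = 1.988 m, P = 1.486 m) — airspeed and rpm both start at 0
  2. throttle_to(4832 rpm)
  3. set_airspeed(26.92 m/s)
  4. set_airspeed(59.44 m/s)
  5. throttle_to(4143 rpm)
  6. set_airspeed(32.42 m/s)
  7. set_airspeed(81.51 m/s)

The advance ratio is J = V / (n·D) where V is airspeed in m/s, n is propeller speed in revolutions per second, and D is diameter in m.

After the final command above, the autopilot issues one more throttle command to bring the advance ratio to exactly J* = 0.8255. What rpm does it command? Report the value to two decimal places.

set_propeller: D = 1.988 m, P = 1.486 m (p = P/D = 0.747485); state ← (V=0, rpm=0)
throttle_to(4832): rpm ← 4832
set_airspeed(26.92): V ← 26.92 m/s
set_airspeed(59.44): V ← 59.44 m/s
throttle_to(4143): rpm ← 4143
set_airspeed(32.42): V ← 32.42 m/s
set_airspeed(81.51): V ← 81.51 m/s
final state: V = 81.51 m/s, rpm = 4143 → n = rpm/60 = 69.050000 rev/s
target J* = 0.8255; solve J* = V/(n·D) for n: n = V/(J*·D) = 81.51/(0.8255 × 1.988) = 49.668087 rev/s
rpm = 60·n = 2980.085236

rpm = 2980.09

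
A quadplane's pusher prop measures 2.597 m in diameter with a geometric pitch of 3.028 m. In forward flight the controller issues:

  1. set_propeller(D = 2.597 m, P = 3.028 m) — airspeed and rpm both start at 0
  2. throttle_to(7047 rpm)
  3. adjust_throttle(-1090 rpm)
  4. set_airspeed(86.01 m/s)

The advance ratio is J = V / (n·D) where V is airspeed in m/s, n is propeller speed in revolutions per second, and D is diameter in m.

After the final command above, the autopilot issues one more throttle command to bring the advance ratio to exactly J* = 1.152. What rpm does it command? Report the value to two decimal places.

set_propeller: D = 2.597 m, P = 3.028 m (p = P/D = 1.165961); state ← (V=0, rpm=0)
throttle_to(7047): rpm ← 7047
adjust_throttle(-1090): rpm ← 7047 -1090 = 5957
set_airspeed(86.01): V ← 86.01 m/s
final state: V = 86.01 m/s, rpm = 5957 → n = rpm/60 = 99.283333 rev/s
target J* = 1.152; solve J* = V/(n·D) for n: n = V/(J*·D) = 86.01/(1.152 × 2.597) = 28.749118 rev/s
rpm = 60·n = 1724.947054

rpm = 1724.95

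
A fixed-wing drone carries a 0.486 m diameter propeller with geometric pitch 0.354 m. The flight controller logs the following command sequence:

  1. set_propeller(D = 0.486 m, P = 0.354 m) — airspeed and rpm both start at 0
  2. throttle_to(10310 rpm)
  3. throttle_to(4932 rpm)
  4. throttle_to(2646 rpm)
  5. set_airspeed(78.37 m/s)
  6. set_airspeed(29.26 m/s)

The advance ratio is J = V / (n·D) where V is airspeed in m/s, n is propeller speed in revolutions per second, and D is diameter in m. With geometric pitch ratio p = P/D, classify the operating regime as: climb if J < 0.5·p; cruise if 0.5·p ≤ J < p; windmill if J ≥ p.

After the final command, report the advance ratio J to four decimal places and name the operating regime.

J = 1.3652, regime = windmill

set_propeller: D = 0.486 m, P = 0.354 m (p = P/D = 0.728395); state ← (V=0, rpm=0)
throttle_to(10310): rpm ← 10310
throttle_to(4932): rpm ← 4932
throttle_to(2646): rpm ← 2646
set_airspeed(78.37): V ← 78.37 m/s
set_airspeed(29.26): V ← 29.26 m/s
final state: V = 29.26 m/s, rpm = 2646 → n = rpm/60 = 44.100000 rev/s
J = V / (n·D) = 29.26 / (44.100000 × 0.486) = 1.365210
regime bands: climb J<0.3642 | cruise [0.3642, 0.7284) | windmill J≥0.7284
J = 1.3652 → windmill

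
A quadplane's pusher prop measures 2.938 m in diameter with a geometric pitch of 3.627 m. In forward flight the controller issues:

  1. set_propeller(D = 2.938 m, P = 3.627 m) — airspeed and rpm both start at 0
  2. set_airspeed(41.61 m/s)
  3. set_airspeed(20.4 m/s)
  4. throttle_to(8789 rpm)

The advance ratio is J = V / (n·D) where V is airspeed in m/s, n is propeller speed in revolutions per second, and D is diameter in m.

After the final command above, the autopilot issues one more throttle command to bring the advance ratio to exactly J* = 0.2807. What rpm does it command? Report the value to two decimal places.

set_propeller: D = 2.938 m, P = 3.627 m (p = P/D = 1.234513); state ← (V=0, rpm=0)
set_airspeed(41.61): V ← 41.61 m/s
set_airspeed(20.4): V ← 20.4 m/s
throttle_to(8789): rpm ← 8789
final state: V = 20.4 m/s, rpm = 8789 → n = rpm/60 = 146.483333 rev/s
target J* = 0.2807; solve J* = V/(n·D) for n: n = V/(J*·D) = 20.4/(0.2807 × 2.938) = 24.736370 rev/s
rpm = 60·n = 1484.182183

rpm = 1484.18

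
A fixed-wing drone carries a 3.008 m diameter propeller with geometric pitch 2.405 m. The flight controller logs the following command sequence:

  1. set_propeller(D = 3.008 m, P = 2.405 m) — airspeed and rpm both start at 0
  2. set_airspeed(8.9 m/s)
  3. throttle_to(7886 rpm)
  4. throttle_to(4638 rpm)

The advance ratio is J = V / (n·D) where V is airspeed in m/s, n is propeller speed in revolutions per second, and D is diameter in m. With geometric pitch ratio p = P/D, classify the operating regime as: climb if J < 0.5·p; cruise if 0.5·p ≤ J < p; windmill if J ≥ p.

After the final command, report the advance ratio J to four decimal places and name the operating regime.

set_propeller: D = 3.008 m, P = 2.405 m (p = P/D = 0.799535); state ← (V=0, rpm=0)
set_airspeed(8.9): V ← 8.9 m/s
throttle_to(7886): rpm ← 7886
throttle_to(4638): rpm ← 4638
final state: V = 8.9 m/s, rpm = 4638 → n = rpm/60 = 77.300000 rev/s
J = V / (n·D) = 8.9 / (77.300000 × 3.008) = 0.038277
regime bands: climb J<0.3998 | cruise [0.3998, 0.7995) | windmill J≥0.7995
J = 0.0383 → climb

J = 0.0383, regime = climb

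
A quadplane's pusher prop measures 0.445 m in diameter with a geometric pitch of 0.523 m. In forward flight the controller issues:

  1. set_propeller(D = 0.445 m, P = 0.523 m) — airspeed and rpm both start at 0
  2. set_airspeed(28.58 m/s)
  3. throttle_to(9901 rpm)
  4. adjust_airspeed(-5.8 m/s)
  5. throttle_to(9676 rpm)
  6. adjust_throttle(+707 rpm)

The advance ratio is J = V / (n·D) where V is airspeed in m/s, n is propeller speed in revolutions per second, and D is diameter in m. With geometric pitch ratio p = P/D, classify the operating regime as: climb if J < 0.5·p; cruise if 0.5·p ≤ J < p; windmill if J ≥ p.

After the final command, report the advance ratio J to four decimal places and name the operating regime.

set_propeller: D = 0.445 m, P = 0.523 m (p = P/D = 1.175281); state ← (V=0, rpm=0)
set_airspeed(28.58): V ← 28.58 m/s
throttle_to(9901): rpm ← 9901
adjust_airspeed(-5.8): V ← 28.58 -5.8 = 22.78 m/s
throttle_to(9676): rpm ← 9676
adjust_throttle(+707): rpm ← 9676 +707 = 10383
final state: V = 22.78 m/s, rpm = 10383 → n = rpm/60 = 173.050000 rev/s
J = V / (n·D) = 22.78 / (173.050000 × 0.445) = 0.295816
regime bands: climb J<0.5876 | cruise [0.5876, 1.1753) | windmill J≥1.1753
J = 0.2958 → climb

J = 0.2958, regime = climb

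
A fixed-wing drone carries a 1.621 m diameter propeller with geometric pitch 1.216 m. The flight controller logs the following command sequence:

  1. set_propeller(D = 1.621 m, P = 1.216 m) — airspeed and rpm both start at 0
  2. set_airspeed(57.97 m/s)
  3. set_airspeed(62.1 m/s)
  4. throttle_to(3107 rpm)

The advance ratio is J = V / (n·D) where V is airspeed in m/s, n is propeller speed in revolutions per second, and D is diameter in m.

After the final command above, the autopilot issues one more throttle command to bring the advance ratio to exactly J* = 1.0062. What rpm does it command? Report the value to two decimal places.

rpm = 2284.42

set_propeller: D = 1.621 m, P = 1.216 m (p = P/D = 0.750154); state ← (V=0, rpm=0)
set_airspeed(57.97): V ← 57.97 m/s
set_airspeed(62.1): V ← 62.1 m/s
throttle_to(3107): rpm ← 3107
final state: V = 62.1 m/s, rpm = 3107 → n = rpm/60 = 51.783333 rev/s
target J* = 1.0062; solve J* = V/(n·D) for n: n = V/(J*·D) = 62.1/(1.0062 × 1.621) = 38.073629 rev/s
rpm = 60·n = 2284.417733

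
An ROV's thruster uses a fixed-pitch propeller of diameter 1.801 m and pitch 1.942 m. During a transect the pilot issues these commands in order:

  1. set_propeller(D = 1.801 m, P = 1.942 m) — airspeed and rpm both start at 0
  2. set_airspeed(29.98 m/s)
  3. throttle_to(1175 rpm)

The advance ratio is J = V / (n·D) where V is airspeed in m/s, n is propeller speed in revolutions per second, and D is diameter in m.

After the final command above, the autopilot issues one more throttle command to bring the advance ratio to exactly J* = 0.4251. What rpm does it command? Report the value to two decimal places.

set_propeller: D = 1.801 m, P = 1.942 m (p = P/D = 1.078290); state ← (V=0, rpm=0)
set_airspeed(29.98): V ← 29.98 m/s
throttle_to(1175): rpm ← 1175
final state: V = 29.98 m/s, rpm = 1175 → n = rpm/60 = 19.583333 rev/s
target J* = 0.4251; solve J* = V/(n·D) for n: n = V/(J*·D) = 29.98/(0.4251 × 1.801) = 39.158569 rev/s
rpm = 60·n = 2349.514129

rpm = 2349.51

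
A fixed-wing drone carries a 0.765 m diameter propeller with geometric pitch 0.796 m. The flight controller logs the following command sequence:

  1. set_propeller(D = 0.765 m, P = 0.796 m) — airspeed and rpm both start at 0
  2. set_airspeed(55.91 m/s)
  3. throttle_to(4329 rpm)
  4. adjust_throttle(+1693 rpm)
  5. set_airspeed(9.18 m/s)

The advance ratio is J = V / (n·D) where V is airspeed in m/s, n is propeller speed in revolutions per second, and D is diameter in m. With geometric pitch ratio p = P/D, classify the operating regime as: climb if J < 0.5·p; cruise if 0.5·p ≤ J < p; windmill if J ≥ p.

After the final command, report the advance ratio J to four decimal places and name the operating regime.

set_propeller: D = 0.765 m, P = 0.796 m (p = P/D = 1.040523); state ← (V=0, rpm=0)
set_airspeed(55.91): V ← 55.91 m/s
throttle_to(4329): rpm ← 4329
adjust_throttle(+1693): rpm ← 4329 +1693 = 6022
set_airspeed(9.18): V ← 9.18 m/s
final state: V = 9.18 m/s, rpm = 6022 → n = rpm/60 = 100.366667 rev/s
J = V / (n·D) = 9.18 / (100.366667 × 0.765) = 0.119562
regime bands: climb J<0.5203 | cruise [0.5203, 1.0405) | windmill J≥1.0405
J = 0.1196 → climb

J = 0.1196, regime = climb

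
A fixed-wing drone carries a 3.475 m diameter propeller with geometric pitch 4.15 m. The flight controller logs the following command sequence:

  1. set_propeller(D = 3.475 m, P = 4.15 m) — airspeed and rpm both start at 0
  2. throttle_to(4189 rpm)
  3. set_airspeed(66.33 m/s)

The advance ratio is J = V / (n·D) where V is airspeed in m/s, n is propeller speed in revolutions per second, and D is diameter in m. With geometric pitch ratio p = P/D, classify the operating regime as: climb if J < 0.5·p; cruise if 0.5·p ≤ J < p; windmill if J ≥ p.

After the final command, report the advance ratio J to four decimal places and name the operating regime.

set_propeller: D = 3.475 m, P = 4.15 m (p = P/D = 1.194245); state ← (V=0, rpm=0)
throttle_to(4189): rpm ← 4189
set_airspeed(66.33): V ← 66.33 m/s
final state: V = 66.33 m/s, rpm = 4189 → n = rpm/60 = 69.816667 rev/s
J = V / (n·D) = 66.33 / (69.816667 × 3.475) = 0.273398
regime bands: climb J<0.5971 | cruise [0.5971, 1.1942) | windmill J≥1.1942
J = 0.2734 → climb

J = 0.2734, regime = climb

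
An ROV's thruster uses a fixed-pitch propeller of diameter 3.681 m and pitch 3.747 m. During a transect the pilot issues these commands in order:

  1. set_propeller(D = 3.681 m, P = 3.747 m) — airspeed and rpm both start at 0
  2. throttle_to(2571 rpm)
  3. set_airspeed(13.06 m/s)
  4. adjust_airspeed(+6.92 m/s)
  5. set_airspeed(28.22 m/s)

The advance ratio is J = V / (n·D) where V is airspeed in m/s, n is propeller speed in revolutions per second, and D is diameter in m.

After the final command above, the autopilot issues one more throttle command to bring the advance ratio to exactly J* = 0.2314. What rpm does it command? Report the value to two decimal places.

set_propeller: D = 3.681 m, P = 3.747 m (p = P/D = 1.017930); state ← (V=0, rpm=0)
throttle_to(2571): rpm ← 2571
set_airspeed(13.06): V ← 13.06 m/s
adjust_airspeed(+6.92): V ← 13.06 +6.92 = 19.98 m/s
set_airspeed(28.22): V ← 28.22 m/s
final state: V = 28.22 m/s, rpm = 2571 → n = rpm/60 = 42.850000 rev/s
target J* = 0.2314; solve J* = V/(n·D) for n: n = V/(J*·D) = 28.22/(0.2314 × 3.681) = 33.130488 rev/s
rpm = 60·n = 1987.829300

rpm = 1987.83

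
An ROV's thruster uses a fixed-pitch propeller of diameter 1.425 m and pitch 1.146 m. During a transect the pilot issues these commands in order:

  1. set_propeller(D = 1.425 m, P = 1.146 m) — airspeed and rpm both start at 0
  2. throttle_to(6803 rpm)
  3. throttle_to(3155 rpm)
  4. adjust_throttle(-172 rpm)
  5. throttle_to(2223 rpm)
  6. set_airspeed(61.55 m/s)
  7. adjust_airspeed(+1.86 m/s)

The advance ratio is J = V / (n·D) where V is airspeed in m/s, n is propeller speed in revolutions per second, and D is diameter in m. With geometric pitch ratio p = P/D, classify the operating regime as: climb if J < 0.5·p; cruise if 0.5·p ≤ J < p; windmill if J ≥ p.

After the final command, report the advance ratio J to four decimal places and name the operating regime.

J = 1.2010, regime = windmill

set_propeller: D = 1.425 m, P = 1.146 m (p = P/D = 0.804211); state ← (V=0, rpm=0)
throttle_to(6803): rpm ← 6803
throttle_to(3155): rpm ← 3155
adjust_throttle(-172): rpm ← 3155 -172 = 2983
throttle_to(2223): rpm ← 2223
set_airspeed(61.55): V ← 61.55 m/s
adjust_airspeed(+1.86): V ← 61.55 +1.86 = 63.41 m/s
final state: V = 63.41 m/s, rpm = 2223 → n = rpm/60 = 37.050000 rev/s
J = V / (n·D) = 63.41 / (37.050000 × 1.425) = 1.201032
regime bands: climb J<0.4021 | cruise [0.4021, 0.8042) | windmill J≥0.8042
J = 1.2010 → windmill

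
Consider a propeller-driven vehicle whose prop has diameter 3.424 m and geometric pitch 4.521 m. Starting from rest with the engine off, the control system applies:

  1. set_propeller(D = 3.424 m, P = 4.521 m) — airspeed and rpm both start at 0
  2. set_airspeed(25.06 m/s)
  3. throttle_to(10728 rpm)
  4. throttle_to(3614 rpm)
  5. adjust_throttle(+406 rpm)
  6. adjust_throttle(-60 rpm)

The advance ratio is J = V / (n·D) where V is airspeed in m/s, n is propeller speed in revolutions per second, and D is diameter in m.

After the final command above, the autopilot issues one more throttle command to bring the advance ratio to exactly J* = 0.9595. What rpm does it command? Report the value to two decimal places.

rpm = 457.67

set_propeller: D = 3.424 m, P = 4.521 m (p = P/D = 1.320386); state ← (V=0, rpm=0)
set_airspeed(25.06): V ← 25.06 m/s
throttle_to(10728): rpm ← 10728
throttle_to(3614): rpm ← 3614
adjust_throttle(+406): rpm ← 3614 +406 = 4020
adjust_throttle(-60): rpm ← 4020 -60 = 3960
final state: V = 25.06 m/s, rpm = 3960 → n = rpm/60 = 66.000000 rev/s
target J* = 0.9595; solve J* = V/(n·D) for n: n = V/(J*·D) = 25.06/(0.9595 × 3.424) = 7.627853 rev/s
rpm = 60·n = 457.671198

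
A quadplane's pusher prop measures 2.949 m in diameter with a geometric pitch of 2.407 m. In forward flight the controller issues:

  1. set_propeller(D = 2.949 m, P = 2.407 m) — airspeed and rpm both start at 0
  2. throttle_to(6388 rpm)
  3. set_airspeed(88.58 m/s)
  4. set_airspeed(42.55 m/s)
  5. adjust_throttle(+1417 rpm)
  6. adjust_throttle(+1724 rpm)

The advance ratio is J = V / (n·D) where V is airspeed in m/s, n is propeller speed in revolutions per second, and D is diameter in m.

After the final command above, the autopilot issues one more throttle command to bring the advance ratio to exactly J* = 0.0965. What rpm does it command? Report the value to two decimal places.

rpm = 8971.16

set_propeller: D = 2.949 m, P = 2.407 m (p = P/D = 0.816209); state ← (V=0, rpm=0)
throttle_to(6388): rpm ← 6388
set_airspeed(88.58): V ← 88.58 m/s
set_airspeed(42.55): V ← 42.55 m/s
adjust_throttle(+1417): rpm ← 6388 +1417 = 7805
adjust_throttle(+1724): rpm ← 7805 +1724 = 9529
final state: V = 42.55 m/s, rpm = 9529 → n = rpm/60 = 158.816667 rev/s
target J* = 0.0965; solve J* = V/(n·D) for n: n = V/(J*·D) = 42.55/(0.0965 × 2.949) = 149.519377 rev/s
rpm = 60·n = 8971.162614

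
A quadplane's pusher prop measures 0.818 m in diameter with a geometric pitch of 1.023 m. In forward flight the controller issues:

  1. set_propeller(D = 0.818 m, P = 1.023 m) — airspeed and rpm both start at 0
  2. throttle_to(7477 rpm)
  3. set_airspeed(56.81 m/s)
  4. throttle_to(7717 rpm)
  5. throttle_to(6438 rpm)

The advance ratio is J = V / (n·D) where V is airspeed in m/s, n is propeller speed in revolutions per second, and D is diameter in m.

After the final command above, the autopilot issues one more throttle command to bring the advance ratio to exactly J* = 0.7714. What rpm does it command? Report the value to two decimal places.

rpm = 5401.86

set_propeller: D = 0.818 m, P = 1.023 m (p = P/D = 1.250611); state ← (V=0, rpm=0)
throttle_to(7477): rpm ← 7477
set_airspeed(56.81): V ← 56.81 m/s
throttle_to(7717): rpm ← 7717
throttle_to(6438): rpm ← 6438
final state: V = 56.81 m/s, rpm = 6438 → n = rpm/60 = 107.300000 rev/s
target J* = 0.7714; solve J* = V/(n·D) for n: n = V/(J*·D) = 56.81/(0.7714 × 0.818) = 90.030954 rev/s
rpm = 60·n = 5401.857227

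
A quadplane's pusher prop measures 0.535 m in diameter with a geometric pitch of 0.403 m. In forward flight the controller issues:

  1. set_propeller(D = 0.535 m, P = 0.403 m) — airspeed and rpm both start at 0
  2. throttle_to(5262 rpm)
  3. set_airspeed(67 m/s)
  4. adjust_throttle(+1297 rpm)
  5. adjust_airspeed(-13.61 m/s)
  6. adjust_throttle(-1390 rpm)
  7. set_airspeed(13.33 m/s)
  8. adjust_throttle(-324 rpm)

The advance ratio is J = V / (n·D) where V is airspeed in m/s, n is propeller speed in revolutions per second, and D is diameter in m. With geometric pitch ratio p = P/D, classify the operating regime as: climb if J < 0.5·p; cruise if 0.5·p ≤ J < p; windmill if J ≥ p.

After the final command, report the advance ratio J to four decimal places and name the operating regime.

J = 0.3086, regime = climb

set_propeller: D = 0.535 m, P = 0.403 m (p = P/D = 0.753271); state ← (V=0, rpm=0)
throttle_to(5262): rpm ← 5262
set_airspeed(67): V ← 67 m/s
adjust_throttle(+1297): rpm ← 5262 +1297 = 6559
adjust_airspeed(-13.61): V ← 67 -13.61 = 53.39 m/s
adjust_throttle(-1390): rpm ← 6559 -1390 = 5169
set_airspeed(13.33): V ← 13.33 m/s
adjust_throttle(-324): rpm ← 5169 -324 = 4845
final state: V = 13.33 m/s, rpm = 4845 → n = rpm/60 = 80.750000 rev/s
J = V / (n·D) = 13.33 / (80.750000 × 0.535) = 0.308556
regime bands: climb J<0.3766 | cruise [0.3766, 0.7533) | windmill J≥0.7533
J = 0.3086 → climb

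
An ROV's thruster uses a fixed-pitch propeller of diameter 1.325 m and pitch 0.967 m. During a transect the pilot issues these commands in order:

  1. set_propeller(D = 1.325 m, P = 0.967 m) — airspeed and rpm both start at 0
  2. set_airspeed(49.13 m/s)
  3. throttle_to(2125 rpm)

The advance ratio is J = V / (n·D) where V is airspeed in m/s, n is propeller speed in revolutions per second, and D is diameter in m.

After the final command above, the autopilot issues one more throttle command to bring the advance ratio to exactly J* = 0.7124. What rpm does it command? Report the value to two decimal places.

rpm = 3122.90

set_propeller: D = 1.325 m, P = 0.967 m (p = P/D = 0.729811); state ← (V=0, rpm=0)
set_airspeed(49.13): V ← 49.13 m/s
throttle_to(2125): rpm ← 2125
final state: V = 49.13 m/s, rpm = 2125 → n = rpm/60 = 35.416667 rev/s
target J* = 0.7124; solve J* = V/(n·D) for n: n = V/(J*·D) = 49.13/(0.7124 × 1.325) = 52.048351 rev/s
rpm = 60·n = 3122.901063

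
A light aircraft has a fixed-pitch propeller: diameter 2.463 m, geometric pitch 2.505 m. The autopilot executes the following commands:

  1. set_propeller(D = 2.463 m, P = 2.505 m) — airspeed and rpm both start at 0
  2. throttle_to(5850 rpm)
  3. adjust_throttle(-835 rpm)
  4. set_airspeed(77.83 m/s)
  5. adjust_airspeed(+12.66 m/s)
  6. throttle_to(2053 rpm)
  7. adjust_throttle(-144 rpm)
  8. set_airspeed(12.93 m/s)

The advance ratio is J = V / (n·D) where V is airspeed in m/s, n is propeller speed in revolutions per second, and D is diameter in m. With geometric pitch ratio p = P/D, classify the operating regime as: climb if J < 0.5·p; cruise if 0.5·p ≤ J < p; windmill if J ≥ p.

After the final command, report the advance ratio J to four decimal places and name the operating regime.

J = 0.1650, regime = climb

set_propeller: D = 2.463 m, P = 2.505 m (p = P/D = 1.017052); state ← (V=0, rpm=0)
throttle_to(5850): rpm ← 5850
adjust_throttle(-835): rpm ← 5850 -835 = 5015
set_airspeed(77.83): V ← 77.83 m/s
adjust_airspeed(+12.66): V ← 77.83 +12.66 = 90.49 m/s
throttle_to(2053): rpm ← 2053
adjust_throttle(-144): rpm ← 2053 -144 = 1909
set_airspeed(12.93): V ← 12.93 m/s
final state: V = 12.93 m/s, rpm = 1909 → n = rpm/60 = 31.816667 rev/s
J = V / (n·D) = 12.93 / (31.816667 × 2.463) = 0.164998
regime bands: climb J<0.5085 | cruise [0.5085, 1.0171) | windmill J≥1.0171
J = 0.1650 → climb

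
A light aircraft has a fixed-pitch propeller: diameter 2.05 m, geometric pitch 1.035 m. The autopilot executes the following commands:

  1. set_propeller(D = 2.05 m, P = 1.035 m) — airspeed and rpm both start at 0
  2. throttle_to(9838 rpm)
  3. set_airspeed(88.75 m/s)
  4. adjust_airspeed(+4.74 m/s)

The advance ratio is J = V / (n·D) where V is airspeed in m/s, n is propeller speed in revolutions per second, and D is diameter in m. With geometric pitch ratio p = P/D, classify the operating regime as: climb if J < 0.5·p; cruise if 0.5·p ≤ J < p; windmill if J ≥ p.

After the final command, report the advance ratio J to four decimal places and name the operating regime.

J = 0.2781, regime = cruise

set_propeller: D = 2.05 m, P = 1.035 m (p = P/D = 0.504878); state ← (V=0, rpm=0)
throttle_to(9838): rpm ← 9838
set_airspeed(88.75): V ← 88.75 m/s
adjust_airspeed(+4.74): V ← 88.75 +4.74 = 93.49 m/s
final state: V = 93.49 m/s, rpm = 9838 → n = rpm/60 = 163.966667 rev/s
J = V / (n·D) = 93.49 / (163.966667 × 2.05) = 0.278135
regime bands: climb J<0.2524 | cruise [0.2524, 0.5049) | windmill J≥0.5049
J = 0.2781 → cruise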